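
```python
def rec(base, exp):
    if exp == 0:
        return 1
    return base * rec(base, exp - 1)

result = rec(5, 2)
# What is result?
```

rec(5, 2) = 5 * 5 = 25

Answer: 25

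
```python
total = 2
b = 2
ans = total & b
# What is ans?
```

Trace:
`total = 2` → total = 2
`b = 2` → b = 2
`ans = total & b` → ans = 2
So ans = 2

Answer: 2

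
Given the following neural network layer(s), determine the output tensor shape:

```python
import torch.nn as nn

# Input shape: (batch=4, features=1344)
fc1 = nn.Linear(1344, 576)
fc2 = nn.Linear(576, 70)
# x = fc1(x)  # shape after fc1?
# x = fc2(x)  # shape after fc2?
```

Input: (4, 1344) -> after fc1: (4, 576) -> Output: (4, 70)

Answer: (4, 70)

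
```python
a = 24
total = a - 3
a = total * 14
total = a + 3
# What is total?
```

Trace:
`a = 24` → a = 24
`total = a - 3` → total = 21
`a = total * 14` → a = 294
`total = a + 3` → total = 297
So total = 297

Answer: 297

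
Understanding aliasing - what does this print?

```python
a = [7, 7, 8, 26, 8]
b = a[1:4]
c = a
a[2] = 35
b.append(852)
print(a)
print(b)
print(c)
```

Key concept: slice vs alias.
Step by step:
`a = [7, 7, 8, 26, 8]` → a = [7, 7, 8, 26, 8]
`b = a[1:4]` → b = [7, 8, 26]
`c = a` → c = [7, 7, 8, 26, 8] (same object as a)
`a[2] = 35` → a = [7, 7, 35, 26, 8] (same object as c); c = [7, 7, 35, 26, 8] (same object as a)
`b.append(852)` → b = [7, 8, 26, 852]
`print(a)` → prints [7, 7, 35, 26, 8]
`print(b)` → prints [7, 8, 26, 852]
`print(c)` → prints [7, 7, 35, 26, 8]

Answer:
[7, 7, 35, 26, 8]
[7, 8, 26, 852]
[7, 7, 35, 26, 8]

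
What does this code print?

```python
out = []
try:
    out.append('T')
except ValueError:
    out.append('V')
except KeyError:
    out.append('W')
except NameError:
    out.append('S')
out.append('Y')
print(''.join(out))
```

Execution trace: 'T' (try body, no exception) → 'Y' (after the try/except). Output: TY

Answer: TY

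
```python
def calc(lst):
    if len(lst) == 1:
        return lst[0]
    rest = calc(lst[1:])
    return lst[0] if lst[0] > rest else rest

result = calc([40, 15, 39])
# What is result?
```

Recursive max over [40, 15, 39] = 40

Answer: 40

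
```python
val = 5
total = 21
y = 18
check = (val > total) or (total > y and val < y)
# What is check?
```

Trace:
`val = 5` → val = 5
`total = 21` → total = 21
`y = 18` → y = 18
`check = (val > total) or (total > y and val < y)` → check = True
So check = True

Answer: True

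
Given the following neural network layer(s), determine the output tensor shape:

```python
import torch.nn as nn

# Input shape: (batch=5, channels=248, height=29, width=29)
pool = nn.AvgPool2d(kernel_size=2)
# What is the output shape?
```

Input: (5, 248, 29, 29) -> Output: (5, 248, 14, 14)

Answer: (5, 248, 14, 14)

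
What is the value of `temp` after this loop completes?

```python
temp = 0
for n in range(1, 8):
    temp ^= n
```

XOR of 1 to 7
`temp` takes the values: 0 → 1 → 3 → 0 → 4 → 1 → 7 → 0

Answer: 0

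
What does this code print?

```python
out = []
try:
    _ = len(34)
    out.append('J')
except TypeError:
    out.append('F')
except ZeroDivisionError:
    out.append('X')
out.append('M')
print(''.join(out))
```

Execution trace: 'F' (except TypeError) → 'M' (after the try/except). Output: FM

Answer: FM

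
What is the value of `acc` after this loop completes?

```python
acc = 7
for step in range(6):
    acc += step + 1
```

Start at 7, add 1 to 6 = 28
`acc` takes the values: 7 → 8 → 10 → 13 → 17 → 22 → 28

Answer: 28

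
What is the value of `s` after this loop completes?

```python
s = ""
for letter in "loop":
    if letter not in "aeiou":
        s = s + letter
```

Remove vowels from 'loop'
`s` takes the values: "" → "l" → "lp"

Answer: "lp"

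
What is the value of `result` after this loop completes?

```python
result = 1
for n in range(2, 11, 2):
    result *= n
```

Product of even numbers 2 to 10
`result` takes the values: 1 → 2 → 8 → 48 → 384 → 3840

Answer: 3840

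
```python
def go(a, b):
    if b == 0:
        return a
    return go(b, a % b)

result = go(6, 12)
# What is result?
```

go(6, 12) -> go(12, 6) -> go(6, 0) -> 6

Answer: 6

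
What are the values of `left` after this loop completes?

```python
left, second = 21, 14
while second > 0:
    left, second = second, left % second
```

GCD of 21 and 14
`left` takes the values: 21 → 14 → 7

Answer: 7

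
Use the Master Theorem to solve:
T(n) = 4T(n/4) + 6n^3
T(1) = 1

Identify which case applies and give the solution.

a=4, b=4, f(n)=6n^3. log_4(4) = 1. Since c=3 > 1 and the regularity condition holds (4(n/4)^3 = (4/4^3)n^3 with 4/4^3 < 1), Case 3 applies: T(n) = Θ(f(n)) = O(n^3).

Answer: O(n^3) - Case 3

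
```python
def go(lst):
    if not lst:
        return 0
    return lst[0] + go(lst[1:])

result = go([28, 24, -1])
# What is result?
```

28 + 24 + (-1) + 0 = 51

Answer: 51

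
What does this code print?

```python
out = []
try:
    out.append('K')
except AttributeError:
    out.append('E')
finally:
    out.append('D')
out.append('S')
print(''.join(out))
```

Execution trace: 'K' (try body, no exception) → 'D' (finally) → 'S' (after the try/except). Output: KDS

Answer: KDS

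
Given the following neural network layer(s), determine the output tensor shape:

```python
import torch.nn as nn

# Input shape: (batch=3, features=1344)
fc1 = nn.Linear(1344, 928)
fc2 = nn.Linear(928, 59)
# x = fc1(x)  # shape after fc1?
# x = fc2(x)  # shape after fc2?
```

Input: (3, 1344) -> after fc1: (3, 928) -> Output: (3, 59)

Answer: (3, 59)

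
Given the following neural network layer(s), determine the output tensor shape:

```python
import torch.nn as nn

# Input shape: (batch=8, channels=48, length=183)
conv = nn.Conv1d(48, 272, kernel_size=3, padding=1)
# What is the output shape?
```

Input: (8, 48, 183) -> Output: (8, 272, 183)

Answer: (8, 272, 183)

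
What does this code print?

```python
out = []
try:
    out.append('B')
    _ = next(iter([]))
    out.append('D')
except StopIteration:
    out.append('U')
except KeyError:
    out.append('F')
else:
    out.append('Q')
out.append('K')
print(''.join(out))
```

Execution trace: 'B' (try body) → 'U' (except StopIteration) → 'K' (after the try/except). Output: BUK

Answer: BUK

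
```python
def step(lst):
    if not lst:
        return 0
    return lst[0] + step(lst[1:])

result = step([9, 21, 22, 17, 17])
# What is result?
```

9 + 21 + 22 + 17 + 17 + 0 = 86

Answer: 86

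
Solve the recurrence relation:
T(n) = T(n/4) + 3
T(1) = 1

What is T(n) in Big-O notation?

Each step divides n by 4 and adds 3. After log_4(n) steps we reach T(1)=1. So T(n) = 3·log_4(n) + 1 = O(log n).

Answer: O(log n)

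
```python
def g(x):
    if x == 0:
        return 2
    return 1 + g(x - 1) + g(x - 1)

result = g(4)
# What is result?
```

g(x) = 1 + 2·g(x-1), g(0)=2. Closed form: (2+1)·2^4 - 1 = 47.

Answer: 47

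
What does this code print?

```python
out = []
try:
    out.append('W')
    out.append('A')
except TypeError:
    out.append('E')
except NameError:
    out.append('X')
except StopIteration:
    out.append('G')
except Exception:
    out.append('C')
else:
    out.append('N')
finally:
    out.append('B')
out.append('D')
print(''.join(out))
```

Execution trace: 'W' (try body) → 'A' (try body, no exception) → 'N' (else) → 'B' (finally) → 'D' (after the try/except). Output: WANBD

Answer: WANBD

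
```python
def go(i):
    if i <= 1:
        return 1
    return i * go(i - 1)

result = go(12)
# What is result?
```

go(12) = 12 * 11 * 10 * 9 * 8 * 7 * 6 * 5 * 4 * 3 * 2 * 1 = 479001600

Answer: 479001600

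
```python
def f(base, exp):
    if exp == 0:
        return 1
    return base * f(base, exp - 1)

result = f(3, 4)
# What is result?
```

f(3, 4) = 3 * 3 * 3 * 3 = 81

Answer: 81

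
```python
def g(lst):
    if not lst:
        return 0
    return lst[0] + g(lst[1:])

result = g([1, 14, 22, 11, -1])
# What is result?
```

1 + 14 + 22 + 11 + (-1) + 0 = 47

Answer: 47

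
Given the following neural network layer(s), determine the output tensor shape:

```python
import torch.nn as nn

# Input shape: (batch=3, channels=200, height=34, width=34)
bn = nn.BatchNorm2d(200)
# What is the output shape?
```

Input: (3, 200, 34, 34) -> Output: (3, 200, 34, 34)

Answer: (3, 200, 34, 34)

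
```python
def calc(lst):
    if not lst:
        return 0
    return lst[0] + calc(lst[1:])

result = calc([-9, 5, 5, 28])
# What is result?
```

(-9) + 5 + 5 + 28 + 0 = 29

Answer: 29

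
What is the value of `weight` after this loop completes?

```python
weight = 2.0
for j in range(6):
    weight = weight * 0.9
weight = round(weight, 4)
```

Exponential decay: 2.0 * 0.9^6
`weight` takes the values: 2.0 → 1.8 → 1.62 → 1.458 → 1.3122 → 1.18098 → 1.062882 → 1.0629

Answer: 1.0629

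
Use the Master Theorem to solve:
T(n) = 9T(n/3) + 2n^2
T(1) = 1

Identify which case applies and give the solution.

a=9, b=3, f(n)=2n^2. log_3(9) = 2. Since c=2 = 2, Case 2 applies: T(n) = Θ(n^log_b(a) · log n) = O(n^2 log n).

Answer: O(n^2 log n) - Case 2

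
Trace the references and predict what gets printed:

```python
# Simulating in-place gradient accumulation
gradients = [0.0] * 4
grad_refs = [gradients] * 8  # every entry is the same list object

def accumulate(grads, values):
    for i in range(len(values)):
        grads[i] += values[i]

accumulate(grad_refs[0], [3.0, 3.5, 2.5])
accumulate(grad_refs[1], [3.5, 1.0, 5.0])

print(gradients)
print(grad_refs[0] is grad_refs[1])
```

Key concept: gradient accumulation aliasing.
Step by step:
`gradients = [0.0] * 4` → gradients = [0.0, 0.0, 0.0, 0.0]
`grad_refs = [gradients] * 8` → grad_refs = [[0.0, 0.0, 0.0, 0.0], [0.0, 0.0, 0.0, 0.0], [0.0, 0.0, 0.0, 0.0], [0.0, 0.0, 0.0, 0.0], [0.0, 0.0, 0.0, 0.0], [0.0, 0.0, 0.0, 0.0], [0.0, 0.0, 0.0, 0.0], [0.0, 0.0, 0.0, 0.0]]
`accumulate(grad_refs[0], [3.0, 3.5, 2.5])` → gradients = [3.0, 3.5, 2.5, 0.0]; grad_refs = [[3.0, 3.5, 2.5, 0.0], [3.0, 3.5, 2.5, 0.0], [3.0, 3.5, 2.5, 0.0], [3.0, 3.5, 2.5, 0.0], [3.0, 3.5, 2.5, 0.0], [3.0, 3.5, 2.5, 0.0], [3.0, 3.5, 2.5, 0.0], [3.0, 3.5, 2.5, 0.0]]
`accumulate(grad_refs[1], [3.5, 1.0, 5.0])` → gradients = [6.5, 4.5, 7.5, 0.0]; grad_refs = [[6.5, 4.5, 7.5, 0.0], [6.5, 4.5, 7.5, 0.0], [6.5, 4.5, 7.5, 0.0], [6.5, 4.5, 7.5, 0.0], [6.5, 4.5, 7.5, 0.0], [6.5, 4.5, 7.5, 0.0], [6.5, 4.5, 7.5, 0.0], [6.5, 4.5, 7.5, 0.0]]
`print(gradients)` → prints [6.5, 4.5, 7.5, 0.0]
`print(grad_refs[0] is grad_refs[1])` → prints True

Answer:
[6.5, 4.5, 7.5, 0.0]
True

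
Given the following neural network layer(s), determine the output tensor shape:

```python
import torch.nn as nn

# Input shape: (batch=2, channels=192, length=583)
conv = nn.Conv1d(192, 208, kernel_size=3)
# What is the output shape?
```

Input: (2, 192, 583) -> Output: (2, 208, 581)

Answer: (2, 208, 581)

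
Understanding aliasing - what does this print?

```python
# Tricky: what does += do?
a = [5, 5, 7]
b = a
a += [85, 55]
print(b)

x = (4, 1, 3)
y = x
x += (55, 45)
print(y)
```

Key concept: += behavior differs for mutable vs immutable.
Step by step:
`a = [5, 5, 7]` → a = [5, 5, 7]
`b = a` → b = [5, 5, 7] (same object as a)
`a += [85, 55]` → a = [5, 5, 7, 85, 55] (same object as b); b = [5, 5, 7, 85, 55] (same object as a)
`print(b)` → prints [5, 5, 7, 85, 55]
`x = (4, 1, 3)` → x = (4, 1, 3)
`y = x` → y = (4, 1, 3)
`x += (55, 45)` → x = (4, 1, 3, 55, 45)
`print(y)` → prints (4, 1, 3)

Answer:
[5, 5, 7, 85, 55]
(4, 1, 3)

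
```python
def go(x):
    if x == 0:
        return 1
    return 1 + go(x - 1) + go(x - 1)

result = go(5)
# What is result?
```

go(x) = 1 + 2·go(x-1), go(0)=1. Closed form: (1+1)·2^5 - 1 = 63.

Answer: 63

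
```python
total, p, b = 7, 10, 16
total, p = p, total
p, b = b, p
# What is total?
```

Trace:
`total, p, b = 7, 10, 16` → total = 7; p = 10; b = 16
`total, p = p, total` → total = 10; p = 7
`p, b = b, p` → p = 16; b = 7
So total = 10

Answer: 10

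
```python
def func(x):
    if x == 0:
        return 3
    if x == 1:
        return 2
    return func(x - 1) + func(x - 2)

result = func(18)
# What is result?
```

Build up from base cases: func(0)=3, func(1)=2, func(2)=5, func(3)=7, func(4)=12, func(5)=19, func(6)=31, ..., func(18)=9959

Answer: 9959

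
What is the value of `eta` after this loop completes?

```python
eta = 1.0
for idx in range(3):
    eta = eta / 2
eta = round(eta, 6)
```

Halving LR 3 times: 1 / 2^3
`eta` takes the values: 1.0 → 0.5 → 0.25 → 0.125

Answer: 0.125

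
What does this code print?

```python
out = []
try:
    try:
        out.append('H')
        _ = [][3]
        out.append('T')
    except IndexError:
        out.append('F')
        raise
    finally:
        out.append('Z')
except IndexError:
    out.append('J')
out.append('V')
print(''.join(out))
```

Execution trace: 'H' (inner try body) → 'F' (inner except IndexError) → 'Z' (inner finally) → 'J' (outer except IndexError) → 'V' (after the try/except). Output: HFZJV

Answer: HFZJV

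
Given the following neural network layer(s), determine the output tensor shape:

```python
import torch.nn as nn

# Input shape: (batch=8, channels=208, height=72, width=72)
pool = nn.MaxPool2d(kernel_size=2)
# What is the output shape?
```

Input: (8, 208, 72, 72) -> Output: (8, 208, 36, 36)

Answer: (8, 208, 36, 36)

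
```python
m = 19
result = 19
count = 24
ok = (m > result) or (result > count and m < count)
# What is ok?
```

Trace:
`m = 19` → m = 19
`result = 19` → result = 19
`count = 24` → count = 24
`ok = (m > result) or (result > count and m < count)` → ok = False
So ok = False

Answer: False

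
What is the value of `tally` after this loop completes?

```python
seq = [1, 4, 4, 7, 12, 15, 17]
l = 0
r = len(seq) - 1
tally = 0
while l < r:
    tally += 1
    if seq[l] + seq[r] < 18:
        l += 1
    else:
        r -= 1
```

Steps to find pair summing to 18
`tally` takes the values: 0 → 1 → 2 → 3 → 4 → 5 → 6

Answer: 6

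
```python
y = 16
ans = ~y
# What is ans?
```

Trace:
`y = 16` → y = 16
`ans = ~y` → ans = -17
So ans = -17

Answer: -17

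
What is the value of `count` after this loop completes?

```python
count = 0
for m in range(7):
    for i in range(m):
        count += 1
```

Triangle number: 0+1+2+...+6
`count` takes the values: 0 → 1 → 2 → 3 → 4 → 5 → 6 → 7 → 8 → 9 → 10 → 11 → 12 → 13 → 14 → 15 → 16 → 17 → 18 → 19 → 20 → 21

Answer: 21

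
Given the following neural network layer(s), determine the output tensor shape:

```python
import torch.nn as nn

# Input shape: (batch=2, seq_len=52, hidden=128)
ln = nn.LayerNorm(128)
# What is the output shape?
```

Input: (2, 52, 128) -> Output: (2, 52, 128)

Answer: (2, 52, 128)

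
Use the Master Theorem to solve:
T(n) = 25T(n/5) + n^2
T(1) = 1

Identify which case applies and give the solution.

a=25, b=5, f(n)=n^2. log_5(25) = 2. Since c=2 = 2, Case 2 applies: T(n) = Θ(n^log_b(a) · log n) = O(n^2 log n).

Answer: O(n^2 log n) - Case 2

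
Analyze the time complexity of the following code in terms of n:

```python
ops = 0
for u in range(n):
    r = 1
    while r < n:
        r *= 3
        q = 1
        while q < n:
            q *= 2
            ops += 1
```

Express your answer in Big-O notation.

Each loop level contributes: n × log n × log n. Multiplying the contributions gives O(n log² n).

Answer: O(n log² n)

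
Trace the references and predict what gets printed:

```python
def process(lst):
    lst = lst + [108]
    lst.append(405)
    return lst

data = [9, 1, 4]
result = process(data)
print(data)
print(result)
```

Key concept: rebinding parameter vs mutation.
Step by step:
`data = [9, 1, 4]` → data = [9, 1, 4]
`result = process(data)` → result = [9, 1, 4, 108, 405]
`print(data)` → prints [9, 1, 4]
`print(result)` → prints [9, 1, 4, 108, 405]

Answer:
[9, 1, 4]
[9, 1, 4, 108, 405]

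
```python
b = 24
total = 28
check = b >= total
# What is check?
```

Trace:
`b = 24` → b = 24
`total = 28` → total = 28
`check = b >= total` → check = False
So check = False

Answer: False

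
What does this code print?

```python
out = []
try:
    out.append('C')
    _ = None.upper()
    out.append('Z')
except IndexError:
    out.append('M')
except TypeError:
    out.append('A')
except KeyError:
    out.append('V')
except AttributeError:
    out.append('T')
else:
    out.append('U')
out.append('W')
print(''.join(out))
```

Execution trace: 'C' (try body) → 'T' (except AttributeError) → 'W' (after the try/except). Output: CTW

Answer: CTW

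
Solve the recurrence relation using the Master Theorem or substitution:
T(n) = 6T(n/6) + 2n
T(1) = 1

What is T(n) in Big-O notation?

By Master Theorem: a=6, b=6, f(n)=2n. Since log_6(6) = 1 and f(n) = Θ(n^1), Case 2 applies. T(n) = O(n log n).

Answer: O(n log n)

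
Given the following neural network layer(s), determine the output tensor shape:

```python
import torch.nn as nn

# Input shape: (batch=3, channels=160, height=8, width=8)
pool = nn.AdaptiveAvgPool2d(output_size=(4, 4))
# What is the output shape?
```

Input: (3, 160, 8, 8) -> Output: (3, 160, 4, 4)

Answer: (3, 160, 4, 4)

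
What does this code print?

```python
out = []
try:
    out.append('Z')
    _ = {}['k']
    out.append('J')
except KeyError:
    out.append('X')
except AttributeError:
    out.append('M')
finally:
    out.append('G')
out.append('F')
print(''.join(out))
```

Execution trace: 'Z' (try body) → 'X' (except KeyError) → 'G' (finally) → 'F' (after the try/except). Output: ZXGF

Answer: ZXGF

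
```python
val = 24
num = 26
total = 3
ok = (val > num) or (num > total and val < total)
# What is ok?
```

Trace:
`val = 24` → val = 24
`num = 26` → num = 26
`total = 3` → total = 3
`ok = (val > num) or (num > total and val < total)` → ok = False
So ok = False

Answer: False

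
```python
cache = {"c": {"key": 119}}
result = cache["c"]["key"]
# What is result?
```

Trace:
`cache = {"c": {"key": 119}}` → cache = {'c': {'key': 119}}
`result = cache["c"]["key"]` → result = 119
So result = 119

Answer: 119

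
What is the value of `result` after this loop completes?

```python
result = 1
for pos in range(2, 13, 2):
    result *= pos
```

Product of even numbers 2 to 12
`result` takes the values: 1 → 2 → 8 → 48 → 384 → 3840 → 46080

Answer: 46080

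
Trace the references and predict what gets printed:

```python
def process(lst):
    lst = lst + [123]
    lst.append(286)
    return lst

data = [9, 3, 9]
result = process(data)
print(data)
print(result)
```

Key concept: rebinding parameter vs mutation.
Step by step:
`data = [9, 3, 9]` → data = [9, 3, 9]
`result = process(data)` → result = [9, 3, 9, 123, 286]
`print(data)` → prints [9, 3, 9]
`print(result)` → prints [9, 3, 9, 123, 286]

Answer:
[9, 3, 9]
[9, 3, 9, 123, 286]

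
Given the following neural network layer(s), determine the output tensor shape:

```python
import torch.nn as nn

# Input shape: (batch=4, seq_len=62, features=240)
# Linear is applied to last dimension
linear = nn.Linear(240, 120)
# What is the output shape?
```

Input: (4, 62, 240) -> Output: (4, 62, 120)

Answer: (4, 62, 120)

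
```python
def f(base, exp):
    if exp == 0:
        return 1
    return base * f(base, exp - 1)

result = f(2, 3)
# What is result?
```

f(2, 3) = 2 * 2 * 2 = 8

Answer: 8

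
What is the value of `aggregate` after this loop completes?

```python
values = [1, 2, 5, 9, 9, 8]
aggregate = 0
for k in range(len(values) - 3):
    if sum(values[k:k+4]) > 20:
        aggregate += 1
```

Count windows with sum > 20
`aggregate` takes the values: 0 → 1 → 2

Answer: 2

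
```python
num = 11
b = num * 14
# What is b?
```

Trace:
`num = 11` → num = 11
`b = num * 14` → b = 154
So b = 154

Answer: 154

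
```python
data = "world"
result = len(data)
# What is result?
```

Trace:
`data = "world"` → data = 'world'
`result = len(data)` → result = 5
So result = 5

Answer: 5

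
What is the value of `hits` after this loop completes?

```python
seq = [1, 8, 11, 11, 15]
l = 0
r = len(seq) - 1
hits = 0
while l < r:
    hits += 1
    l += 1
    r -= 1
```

Iterations until pointers meet (list length 5)
`hits` takes the values: 0 → 1 → 2

Answer: 2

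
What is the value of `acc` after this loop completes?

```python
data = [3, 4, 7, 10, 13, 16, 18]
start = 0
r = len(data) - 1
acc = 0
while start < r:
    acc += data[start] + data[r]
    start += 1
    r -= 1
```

Sum of pairs from ends
`acc` takes the values: 0 → 21 → 41 → 61

Answer: 61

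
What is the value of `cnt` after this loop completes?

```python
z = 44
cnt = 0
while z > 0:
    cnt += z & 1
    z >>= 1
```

Count set bits in 44 (binary: 0b101100)
`cnt` takes the values: 0 → 1 → 2 → 3

Answer: 3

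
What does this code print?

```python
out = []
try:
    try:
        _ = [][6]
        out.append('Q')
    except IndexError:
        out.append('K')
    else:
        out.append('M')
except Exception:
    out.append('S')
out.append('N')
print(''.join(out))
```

Execution trace: 'K' (inner except IndexError) → 'N' (after the try/except). Output: KN

Answer: KN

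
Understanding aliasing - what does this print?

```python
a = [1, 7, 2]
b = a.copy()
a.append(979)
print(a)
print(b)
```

Key concept: list.copy() creates independent copy.
Step by step:
`a = [1, 7, 2]` → a = [1, 7, 2]
`b = a.copy()` → b = [1, 7, 2]
`a.append(979)` → a = [1, 7, 2, 979]
`print(a)` → prints [1, 7, 2, 979]
`print(b)` → prints [1, 7, 2]

Answer:
[1, 7, 2, 979]
[1, 7, 2]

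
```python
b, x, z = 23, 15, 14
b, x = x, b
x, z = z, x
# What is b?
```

Trace:
`b, x, z = 23, 15, 14` → b = 23; x = 15; z = 14
`b, x = x, b` → b = 15; x = 23
`x, z = z, x` → x = 14; z = 23
So b = 15

Answer: 15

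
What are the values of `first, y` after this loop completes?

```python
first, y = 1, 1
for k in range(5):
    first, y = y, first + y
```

Fibonacci: after 5 iterations
`first, y` takes the values: (1, 1) → (1, 2) → (2, 3) → (3, 5) → (5, 8) → (8, 13)

Answer: 8, 13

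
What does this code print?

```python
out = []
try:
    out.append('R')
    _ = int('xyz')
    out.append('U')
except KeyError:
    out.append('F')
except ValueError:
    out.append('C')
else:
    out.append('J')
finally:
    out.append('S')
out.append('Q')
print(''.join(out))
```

Execution trace: 'R' (try body) → 'C' (except ValueError) → 'S' (finally) → 'Q' (after the try/except). Output: RCSQ

Answer: RCSQ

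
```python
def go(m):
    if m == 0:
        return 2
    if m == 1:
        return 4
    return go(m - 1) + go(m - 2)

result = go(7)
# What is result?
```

Build up from base cases: go(0)=2, go(1)=4, go(2)=6, go(3)=10, go(4)=16, go(5)=26, go(6)=42, ..., go(7)=68

Answer: 68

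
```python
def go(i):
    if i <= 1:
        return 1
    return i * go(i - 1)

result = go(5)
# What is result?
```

go(5) = 5 * 4 * 3 * 2 * 1 = 120

Answer: 120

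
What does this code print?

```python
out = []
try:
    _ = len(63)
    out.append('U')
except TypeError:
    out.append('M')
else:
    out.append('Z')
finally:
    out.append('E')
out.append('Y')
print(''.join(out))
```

Execution trace: 'M' (except TypeError) → 'E' (finally) → 'Y' (after the try/except). Output: MEY

Answer: MEY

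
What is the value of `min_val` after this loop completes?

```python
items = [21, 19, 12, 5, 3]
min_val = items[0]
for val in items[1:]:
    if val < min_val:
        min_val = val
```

Minimum of [21, 19, 12, 5, 3]
`min_val` takes the values: 21 → 19 → 12 → 5 → 3

Answer: 3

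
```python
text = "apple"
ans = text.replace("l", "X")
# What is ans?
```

Trace:
`text = "apple"` → text = 'apple'
`ans = text.replace("l", "X")` → ans = 'appXe'
So ans = 'appXe'

Answer: 'appXe'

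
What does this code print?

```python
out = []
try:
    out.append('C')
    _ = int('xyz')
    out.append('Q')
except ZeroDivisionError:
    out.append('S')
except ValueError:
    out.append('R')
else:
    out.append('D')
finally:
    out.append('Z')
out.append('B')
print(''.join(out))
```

Execution trace: 'C' (try body) → 'R' (except ValueError) → 'Z' (finally) → 'B' (after the try/except). Output: CRZB

Answer: CRZB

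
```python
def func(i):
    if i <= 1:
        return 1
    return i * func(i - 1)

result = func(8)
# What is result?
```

func(8) = 8 * 7 * 6 * 5 * 4 * 3 * 2 * 1 = 40320

Answer: 40320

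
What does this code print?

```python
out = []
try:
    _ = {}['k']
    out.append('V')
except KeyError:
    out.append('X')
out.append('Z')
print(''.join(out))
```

Execution trace: 'X' (except KeyError) → 'Z' (after the try/except). Output: XZ

Answer: XZ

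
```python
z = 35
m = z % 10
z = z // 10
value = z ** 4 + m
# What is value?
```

Trace:
`z = 35` → z = 35
`m = z % 10` → m = 5
`z = z // 10` → z = 3
`value = z ** 4 + m` → value = 86
So value = 86

Answer: 86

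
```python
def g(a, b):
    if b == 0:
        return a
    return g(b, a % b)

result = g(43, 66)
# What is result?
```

g(43, 66) -> g(66, 43) -> g(43, 23) -> g(23, 20) -> g(20, 3) -> g(3, 2) -> g(2, 1) -> g(1, 0) -> 1

Answer: 1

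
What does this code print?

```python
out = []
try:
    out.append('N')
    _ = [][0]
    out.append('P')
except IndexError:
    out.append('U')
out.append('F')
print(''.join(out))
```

Execution trace: 'N' (try body) → 'U' (except IndexError) → 'F' (after the try/except). Output: NUF

Answer: NUF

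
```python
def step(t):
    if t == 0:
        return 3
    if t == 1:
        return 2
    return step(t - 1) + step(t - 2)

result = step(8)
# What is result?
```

Build up from base cases: step(0)=3, step(1)=2, step(2)=5, step(3)=7, step(4)=12, step(5)=19, step(6)=31, ..., step(8)=81

Answer: 81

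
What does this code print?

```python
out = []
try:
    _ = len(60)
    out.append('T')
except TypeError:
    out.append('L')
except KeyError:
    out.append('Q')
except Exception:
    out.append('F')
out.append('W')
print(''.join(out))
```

Execution trace: 'L' (except TypeError) → 'W' (after the try/except). Output: LW

Answer: LW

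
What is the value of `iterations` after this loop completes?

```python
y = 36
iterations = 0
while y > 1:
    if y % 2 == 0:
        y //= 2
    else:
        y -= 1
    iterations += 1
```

Steps to reduce 36 to 1
`iterations` takes the values: 0 → 1 → 2 → 3 → 4 → 5 → 6

Answer: 6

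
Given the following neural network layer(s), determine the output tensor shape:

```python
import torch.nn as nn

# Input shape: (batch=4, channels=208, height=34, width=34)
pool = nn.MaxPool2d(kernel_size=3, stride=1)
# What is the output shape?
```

Input: (4, 208, 34, 34) -> Output: (4, 208, 32, 32)

Answer: (4, 208, 32, 32)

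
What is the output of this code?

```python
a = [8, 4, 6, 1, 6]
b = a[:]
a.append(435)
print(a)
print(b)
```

Key concept: slice [:] creates copy.
Step by step:
`a = [8, 4, 6, 1, 6]` → a = [8, 4, 6, 1, 6]
`b = a[:]` → b = [8, 4, 6, 1, 6]
`a.append(435)` → a = [8, 4, 6, 1, 6, 435]
`print(a)` → prints [8, 4, 6, 1, 6, 435]
`print(b)` → prints [8, 4, 6, 1, 6]

Answer:
[8, 4, 6, 1, 6, 435]
[8, 4, 6, 1, 6]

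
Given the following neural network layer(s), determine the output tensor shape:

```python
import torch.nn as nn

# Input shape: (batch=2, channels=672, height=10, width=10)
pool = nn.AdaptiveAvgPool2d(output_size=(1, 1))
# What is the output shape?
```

Input: (2, 672, 10, 10) -> Output: (2, 672, 1, 1)

Answer: (2, 672, 1, 1)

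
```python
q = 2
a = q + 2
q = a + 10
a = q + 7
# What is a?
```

Trace:
`q = 2` → q = 2
`a = q + 2` → a = 4
`q = a + 10` → q = 14
`a = q + 7` → a = 21
So a = 21

Answer: 21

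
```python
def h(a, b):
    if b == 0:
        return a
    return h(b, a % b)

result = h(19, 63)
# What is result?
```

h(19, 63) -> h(63, 19) -> h(19, 6) -> h(6, 1) -> h(1, 0) -> 1

Answer: 1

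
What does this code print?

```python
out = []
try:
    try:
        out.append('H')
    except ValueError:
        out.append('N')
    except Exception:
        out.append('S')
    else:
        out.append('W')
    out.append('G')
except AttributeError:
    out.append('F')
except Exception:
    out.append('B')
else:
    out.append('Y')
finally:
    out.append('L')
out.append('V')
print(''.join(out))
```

Execution trace: 'H' (inner try body, no exception) → 'W' (inner else) → 'G' (try body, no exception) → 'Y' (else) → 'L' (finally) → 'V' (after the try/except). Output: HWGYLV

Answer: HWGYLV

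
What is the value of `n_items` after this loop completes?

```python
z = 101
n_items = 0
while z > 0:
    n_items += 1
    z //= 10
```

Count digits by repeated division by 10
`n_items` takes the values: 0 → 1 → 2 → 3

Answer: 3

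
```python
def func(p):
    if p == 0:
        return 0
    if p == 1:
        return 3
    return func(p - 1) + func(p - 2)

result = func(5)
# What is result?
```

Build up from base cases: func(0)=0, func(1)=3, func(2)=3, func(3)=6, func(4)=9, func(5)=15

Answer: 15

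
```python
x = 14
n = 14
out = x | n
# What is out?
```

Trace:
`x = 14` → x = 14
`n = 14` → n = 14
`out = x | n` → out = 14
So out = 14

Answer: 14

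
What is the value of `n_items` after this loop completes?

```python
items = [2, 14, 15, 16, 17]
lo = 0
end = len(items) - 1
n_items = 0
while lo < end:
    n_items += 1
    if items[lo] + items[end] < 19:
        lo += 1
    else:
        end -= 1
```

Steps to find pair summing to 19
`n_items` takes the values: 0 → 1 → 2 → 3 → 4

Answer: 4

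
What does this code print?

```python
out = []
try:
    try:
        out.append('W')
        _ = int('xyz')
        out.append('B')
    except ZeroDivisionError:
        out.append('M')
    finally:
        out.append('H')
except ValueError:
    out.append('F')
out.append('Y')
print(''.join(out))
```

Execution trace: 'W' (inner try body) → 'H' (inner finally) → 'F' (outer except ValueError) → 'Y' (after the try/except). Output: WHFY

Answer: WHFY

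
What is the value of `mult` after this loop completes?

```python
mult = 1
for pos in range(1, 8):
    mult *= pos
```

7! = 5040
`mult` takes the values: 1 → 2 → 6 → 24 → 120 → 720 → 5040

Answer: 5040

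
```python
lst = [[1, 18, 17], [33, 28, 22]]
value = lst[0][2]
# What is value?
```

Trace:
`lst = [[1, 18, 17], [33, 28, 22]]` → lst = [[1, 18, 17], [33, 28, 22]]
`value = lst[0][2]` → value = 17
So value = 17

Answer: 17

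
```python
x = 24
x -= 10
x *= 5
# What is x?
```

Trace:
`x = 24` → x = 24
`x -= 10` → x = 14
`x *= 5` → x = 70
So x = 70

Answer: 70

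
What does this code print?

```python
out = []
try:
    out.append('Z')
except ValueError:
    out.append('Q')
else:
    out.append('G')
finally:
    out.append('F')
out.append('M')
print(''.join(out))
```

Execution trace: 'Z' (try body, no exception) → 'G' (else) → 'F' (finally) → 'M' (after the try/except). Output: ZGFM

Answer: ZGFM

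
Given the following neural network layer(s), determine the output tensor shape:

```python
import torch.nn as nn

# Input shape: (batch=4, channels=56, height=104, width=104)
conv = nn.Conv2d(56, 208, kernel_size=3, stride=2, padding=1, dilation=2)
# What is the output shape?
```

Input: (4, 56, 104, 104) -> Output: (4, 208, 51, 51)

Answer: (4, 208, 51, 51)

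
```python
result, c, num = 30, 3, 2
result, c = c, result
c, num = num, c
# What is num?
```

Trace:
`result, c, num = 30, 3, 2` → result = 30; c = 3; num = 2
`result, c = c, result` → result = 3; c = 30
`c, num = num, c` → c = 2; num = 30
So num = 30

Answer: 30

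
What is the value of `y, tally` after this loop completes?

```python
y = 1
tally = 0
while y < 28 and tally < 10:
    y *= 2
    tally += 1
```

Double until >= 28 or 10 iterations
`y, tally` takes the values: (1, 0) → (2, 0) → (2, 1) → (4, 1) → (4, 2) → (8, 2) → (8, 3) → (16, 3) → (16, 4) → (32, 4) → (32, 5)

Answer: 32, 5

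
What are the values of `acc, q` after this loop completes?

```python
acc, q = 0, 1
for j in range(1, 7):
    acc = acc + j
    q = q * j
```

Sum and factorial of 1 to 6
`acc, q` takes the values: (0, 1) → (1, 1) → (3, 1) → (3, 2) → (6, 2) → (6, 6) → (10, 6) → (10, 24) → (15, 24) → (15, 120) → (21, 120) → (21, 720)

Answer: 21, 720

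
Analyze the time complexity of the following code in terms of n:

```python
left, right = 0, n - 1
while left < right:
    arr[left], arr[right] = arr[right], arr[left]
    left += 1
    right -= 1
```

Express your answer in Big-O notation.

This is In-place array reversal. Time complexity: O(n).

Answer: O(n)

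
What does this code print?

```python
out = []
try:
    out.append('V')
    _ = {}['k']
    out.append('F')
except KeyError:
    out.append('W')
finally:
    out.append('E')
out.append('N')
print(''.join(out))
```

Execution trace: 'V' (try body) → 'W' (except KeyError) → 'E' (finally) → 'N' (after the try/except). Output: VWEN

Answer: VWEN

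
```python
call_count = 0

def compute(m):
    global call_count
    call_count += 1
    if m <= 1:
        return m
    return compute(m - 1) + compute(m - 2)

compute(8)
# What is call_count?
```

Calls(m) = 1 + Calls(m-1) + Calls(m-2); Calls(0)=Calls(1)=1. For m=8 this gives 67.

Answer: 67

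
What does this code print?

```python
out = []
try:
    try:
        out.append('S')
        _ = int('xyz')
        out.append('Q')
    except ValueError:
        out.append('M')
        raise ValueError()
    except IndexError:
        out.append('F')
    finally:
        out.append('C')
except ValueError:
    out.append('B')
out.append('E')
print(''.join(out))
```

Execution trace: 'S' (try body) → 'M' (except ValueError) → 'C' (finally) → 'B' (outer except ValueError) → 'E' (after the try/except). Output: SMCBE

Answer: SMCBE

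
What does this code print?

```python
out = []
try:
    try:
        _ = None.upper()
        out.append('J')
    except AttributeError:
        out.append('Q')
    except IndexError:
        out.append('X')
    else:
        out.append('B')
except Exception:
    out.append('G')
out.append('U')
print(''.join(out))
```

Execution trace: 'Q' (inner except AttributeError) → 'U' (after the try/except). Output: QU

Answer: QU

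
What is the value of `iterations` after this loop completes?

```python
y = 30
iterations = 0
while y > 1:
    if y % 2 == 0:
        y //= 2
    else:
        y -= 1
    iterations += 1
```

Steps to reduce 30 to 1
`iterations` takes the values: 0 → 1 → 2 → 3 → 4 → 5 → 6 → 7

Answer: 7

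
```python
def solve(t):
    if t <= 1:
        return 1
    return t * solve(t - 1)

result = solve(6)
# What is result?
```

solve(6) = 6 * 5 * 4 * 3 * 2 * 1 = 720

Answer: 720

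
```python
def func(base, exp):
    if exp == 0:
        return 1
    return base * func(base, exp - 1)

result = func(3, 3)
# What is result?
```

func(3, 3) = 3 * 3 * 3 = 27

Answer: 27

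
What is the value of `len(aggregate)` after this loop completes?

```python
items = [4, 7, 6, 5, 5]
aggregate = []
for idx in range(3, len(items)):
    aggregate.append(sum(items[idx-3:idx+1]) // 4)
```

Number of 4-element averages
`aggregate` takes the values: [] → [5] → [5, 5]
So `len(aggregate)` = 2

Answer: 2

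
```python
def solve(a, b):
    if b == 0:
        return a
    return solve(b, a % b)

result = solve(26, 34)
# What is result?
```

solve(26, 34) -> solve(34, 26) -> solve(26, 8) -> solve(8, 2) -> solve(2, 0) -> 2

Answer: 2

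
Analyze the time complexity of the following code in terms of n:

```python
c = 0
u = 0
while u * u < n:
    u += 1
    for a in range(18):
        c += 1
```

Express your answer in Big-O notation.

Each loop level contributes: √n × 1. Multiplying the contributions gives O(√n).

Answer: O(√n)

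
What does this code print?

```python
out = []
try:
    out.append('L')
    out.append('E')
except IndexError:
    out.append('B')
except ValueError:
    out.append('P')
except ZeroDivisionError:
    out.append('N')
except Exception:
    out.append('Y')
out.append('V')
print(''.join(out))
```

Execution trace: 'L' (try body) → 'E' (try body, no exception) → 'V' (after the try/except). Output: LEV

Answer: LEV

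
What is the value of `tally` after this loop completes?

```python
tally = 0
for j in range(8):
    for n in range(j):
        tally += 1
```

Triangle number: 0+1+2+...+7
`tally` takes the values: 0 → 1 → 2 → 3 → 4 → 5 → 6 → 7 → 8 → 9 → 10 → 11 → 12 → 13 → 14 → 15 → 16 → 17 → 18 → 19 → 20 → 21 → 22 → 23 → 24 → 25 → 26 → 27 → 28

Answer: 28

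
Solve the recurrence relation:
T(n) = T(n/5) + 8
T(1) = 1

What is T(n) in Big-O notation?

Each step divides n by 5 and adds 8. After log_5(n) steps we reach T(1)=1. So T(n) = 8·log_5(n) + 1 = O(log n).

Answer: O(log n)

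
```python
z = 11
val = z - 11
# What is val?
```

Trace:
`z = 11` → z = 11
`val = z - 11` → val = 0
So val = 0

Answer: 0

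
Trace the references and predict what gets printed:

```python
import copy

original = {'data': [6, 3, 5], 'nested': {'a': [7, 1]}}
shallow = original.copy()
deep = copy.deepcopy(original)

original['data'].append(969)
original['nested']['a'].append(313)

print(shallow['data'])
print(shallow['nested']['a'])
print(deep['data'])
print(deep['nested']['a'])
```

Key concept: comparing shallow vs deep copy.
Step by step:
`original = {'data': [6, 3, 5], 'nested': {'a': [7, 1]}}` → original = {'data': [6, 3, 5], 'nested': {'a': [7, 1]}}
`shallow = original.copy()` → shallow = {'data': [6, 3, 5], 'nested': {'a': [7, 1]}}
`deep = copy.deepcopy(original)` → deep = {'data': [6, 3, 5], 'nested': {'a': [7, 1]}}
`original['data'].append(969)` → original = {'data': [6, 3, 5, 969], 'nested': {'a': [7, 1]}}; shallow = {'data': [6, 3, 5, 969], 'nested': {'a': [7, 1]}}
`original['nested']['a'].append(313)` → original = {'data': [6, 3, 5, 969], 'nested': {'a': [7, 1, 313]}}; shallow = {'data': [6, 3, 5, 969], 'nested': {'a': [7, 1, 313]}}
`print(shallow['data'])` → prints [6, 3, 5, 969]
`print(shallow['nested']['a'])` → prints [7, 1, 313]
`print(deep['data'])` → prints [6, 3, 5]
`print(deep['nested']['a'])` → prints [7, 1]

Answer:
[6, 3, 5, 969]
[7, 1, 313]
[6, 3, 5]
[7, 1]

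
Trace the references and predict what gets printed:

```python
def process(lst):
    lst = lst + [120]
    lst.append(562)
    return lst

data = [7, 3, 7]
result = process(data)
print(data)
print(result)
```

Key concept: rebinding parameter vs mutation.
Step by step:
`data = [7, 3, 7]` → data = [7, 3, 7]
`result = process(data)` → result = [7, 3, 7, 120, 562]
`print(data)` → prints [7, 3, 7]
`print(result)` → prints [7, 3, 7, 120, 562]

Answer:
[7, 3, 7]
[7, 3, 7, 120, 562]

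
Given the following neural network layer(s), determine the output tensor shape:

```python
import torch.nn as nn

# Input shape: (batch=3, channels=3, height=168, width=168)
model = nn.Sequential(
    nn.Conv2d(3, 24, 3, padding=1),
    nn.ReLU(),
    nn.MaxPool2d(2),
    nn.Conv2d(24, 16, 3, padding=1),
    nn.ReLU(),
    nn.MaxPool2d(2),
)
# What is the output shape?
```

Input: (3, 3, 168, 168) -> after first Conv2d: (3, 24, 168, 168) -> after first MaxPool2d: (3, 24, 84, 84) -> after second Conv2d: (3, 16, 84, 84) -> Output: (3, 16, 42, 42)

Answer: (3, 16, 42, 42)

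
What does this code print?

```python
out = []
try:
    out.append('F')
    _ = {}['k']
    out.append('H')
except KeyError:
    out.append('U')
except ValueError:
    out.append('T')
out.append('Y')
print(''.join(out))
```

Execution trace: 'F' (try body) → 'U' (except KeyError) → 'Y' (after the try/except). Output: FUY

Answer: FUY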